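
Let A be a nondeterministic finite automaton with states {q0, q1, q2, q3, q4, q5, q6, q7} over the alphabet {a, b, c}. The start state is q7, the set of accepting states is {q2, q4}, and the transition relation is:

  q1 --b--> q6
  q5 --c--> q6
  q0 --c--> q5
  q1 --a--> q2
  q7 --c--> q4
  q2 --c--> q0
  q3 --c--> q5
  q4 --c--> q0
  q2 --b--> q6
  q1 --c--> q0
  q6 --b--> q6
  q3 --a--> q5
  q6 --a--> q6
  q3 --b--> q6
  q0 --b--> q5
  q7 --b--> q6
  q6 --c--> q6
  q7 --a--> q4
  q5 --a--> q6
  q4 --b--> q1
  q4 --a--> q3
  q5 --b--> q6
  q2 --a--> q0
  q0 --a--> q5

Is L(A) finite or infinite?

finite

The useful states (reachable from q7 and able to reach an accepting state) are {q1, q2, q4, q7}.
Restricted to these states the transition graph has no cycle, so every accepting path has bounded length and L is finite.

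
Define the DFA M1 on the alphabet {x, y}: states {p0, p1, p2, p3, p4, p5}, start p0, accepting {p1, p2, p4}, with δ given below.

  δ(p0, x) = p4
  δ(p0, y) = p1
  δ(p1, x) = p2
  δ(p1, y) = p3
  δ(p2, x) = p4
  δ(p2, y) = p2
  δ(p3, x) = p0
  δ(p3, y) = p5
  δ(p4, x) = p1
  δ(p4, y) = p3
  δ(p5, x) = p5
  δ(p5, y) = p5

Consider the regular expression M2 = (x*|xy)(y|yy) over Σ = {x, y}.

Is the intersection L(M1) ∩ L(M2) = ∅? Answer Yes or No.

No

The string y is accepted by both M1 and M2.
Hence L(M1) ∩ L(M2) ≠ ∅.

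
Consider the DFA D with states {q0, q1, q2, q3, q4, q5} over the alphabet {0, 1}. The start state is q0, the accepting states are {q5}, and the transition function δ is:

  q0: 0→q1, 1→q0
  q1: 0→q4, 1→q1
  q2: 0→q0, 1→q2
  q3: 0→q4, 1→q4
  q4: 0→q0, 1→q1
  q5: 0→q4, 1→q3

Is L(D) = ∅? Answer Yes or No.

Yes

The states reachable from the start state are {q0, q1, q4}.
None of the accepting states {q5} is reachable, so no string is accepted and L(D) = ∅.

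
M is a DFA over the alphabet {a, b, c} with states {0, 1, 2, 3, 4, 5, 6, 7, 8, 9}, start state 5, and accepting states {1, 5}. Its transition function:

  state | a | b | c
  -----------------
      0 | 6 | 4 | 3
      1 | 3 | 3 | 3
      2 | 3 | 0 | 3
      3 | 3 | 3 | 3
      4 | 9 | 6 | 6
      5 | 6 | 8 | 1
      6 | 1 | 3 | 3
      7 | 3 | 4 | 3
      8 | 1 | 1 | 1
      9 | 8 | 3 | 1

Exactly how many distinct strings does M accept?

6

The useful subgraph on states {1, 5, 6, 8} is acyclic, so L(M) is finite; the longest accepting path visits 3 useful states, giving maximum string length 2.
Counting accepting paths from 5 by length: 1 of length 0, 1 of length 1, 4 of length 2. Total 6.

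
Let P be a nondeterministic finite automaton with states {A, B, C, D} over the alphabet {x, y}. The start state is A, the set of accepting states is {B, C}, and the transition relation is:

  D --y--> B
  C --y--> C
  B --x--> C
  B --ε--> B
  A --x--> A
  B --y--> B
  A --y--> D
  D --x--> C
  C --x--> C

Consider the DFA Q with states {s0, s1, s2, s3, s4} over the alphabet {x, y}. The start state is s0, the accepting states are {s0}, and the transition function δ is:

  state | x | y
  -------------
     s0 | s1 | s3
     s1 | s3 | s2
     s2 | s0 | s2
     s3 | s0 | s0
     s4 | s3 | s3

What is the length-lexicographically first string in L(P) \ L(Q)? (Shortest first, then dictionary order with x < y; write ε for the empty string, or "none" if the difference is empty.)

The string xyy is accepted by P but not by Q.
No shorter string lies in the difference, and xyy is the lexicographically first length-3 string in L(P) \ L(Q).

xyy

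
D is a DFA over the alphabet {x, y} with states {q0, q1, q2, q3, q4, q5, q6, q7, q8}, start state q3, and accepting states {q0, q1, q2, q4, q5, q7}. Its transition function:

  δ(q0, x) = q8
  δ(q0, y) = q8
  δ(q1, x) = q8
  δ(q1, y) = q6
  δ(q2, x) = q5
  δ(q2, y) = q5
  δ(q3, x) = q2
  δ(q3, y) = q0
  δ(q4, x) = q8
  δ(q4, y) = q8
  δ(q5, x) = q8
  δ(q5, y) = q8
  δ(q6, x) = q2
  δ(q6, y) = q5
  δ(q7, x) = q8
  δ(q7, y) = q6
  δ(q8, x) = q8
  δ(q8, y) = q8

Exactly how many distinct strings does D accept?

The useful subgraph on states {q0, q2, q3, q5} is acyclic, so L(D) is finite; the longest accepting path visits 3 useful states, giving maximum string length 2.
Counting accepting paths from q3 by length: 2 of length 1, 2 of length 2. Total 4.

4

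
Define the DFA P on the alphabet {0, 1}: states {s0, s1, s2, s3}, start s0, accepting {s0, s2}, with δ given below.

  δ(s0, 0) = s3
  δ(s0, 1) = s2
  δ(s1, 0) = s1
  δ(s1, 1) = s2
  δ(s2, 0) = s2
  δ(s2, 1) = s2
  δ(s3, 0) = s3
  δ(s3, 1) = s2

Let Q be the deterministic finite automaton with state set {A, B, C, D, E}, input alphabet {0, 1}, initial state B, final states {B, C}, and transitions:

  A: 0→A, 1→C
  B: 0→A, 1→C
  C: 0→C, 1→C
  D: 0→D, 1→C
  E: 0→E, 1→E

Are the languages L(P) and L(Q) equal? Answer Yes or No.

Exploring the product automaton P × Q from the start pair (s0, B), following both machines on each input symbol, reaches 3 state pairs: (s0, B), (s3, A), (s2, C).
P accepts in {s0, s2} and Q accepts in {B, C}. In every reachable pair the two components are either both accepting — (s0, B), (s2, C) — or both non-accepting, so no string is accepted by exactly one of the machines: L(P) \ L(Q) and L(Q) \ L(P) are both empty.
Hence every string is accepted by P iff it is accepted by Q, and the two languages coincide.

Yes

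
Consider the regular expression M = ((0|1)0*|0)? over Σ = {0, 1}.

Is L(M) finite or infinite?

The expression contains a Kleene star applied to a subexpression that matches at least one nonempty string, so it matches strings of unbounded length.
Hence L(M) is infinite.

infinite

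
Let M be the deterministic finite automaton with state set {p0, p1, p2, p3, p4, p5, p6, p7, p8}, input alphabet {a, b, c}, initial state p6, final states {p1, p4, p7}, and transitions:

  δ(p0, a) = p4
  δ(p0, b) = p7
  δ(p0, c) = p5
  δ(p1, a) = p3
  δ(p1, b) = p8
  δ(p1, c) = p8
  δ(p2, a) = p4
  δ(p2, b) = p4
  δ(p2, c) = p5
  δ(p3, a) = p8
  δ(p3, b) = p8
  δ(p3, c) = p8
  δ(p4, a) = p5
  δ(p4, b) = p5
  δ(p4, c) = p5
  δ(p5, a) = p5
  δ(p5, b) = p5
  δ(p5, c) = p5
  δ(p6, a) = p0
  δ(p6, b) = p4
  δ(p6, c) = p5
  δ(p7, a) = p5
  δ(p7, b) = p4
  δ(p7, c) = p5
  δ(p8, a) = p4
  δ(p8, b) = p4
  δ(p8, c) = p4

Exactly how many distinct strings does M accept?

4

The useful subgraph on states {p0, p4, p6, p7} is acyclic, so L(M) is finite; the longest accepting path visits 4 useful states, giving maximum string length 3.
Counting accepting paths from p6 by length: 1 of length 1, 2 of length 2, 1 of length 3. Total 4.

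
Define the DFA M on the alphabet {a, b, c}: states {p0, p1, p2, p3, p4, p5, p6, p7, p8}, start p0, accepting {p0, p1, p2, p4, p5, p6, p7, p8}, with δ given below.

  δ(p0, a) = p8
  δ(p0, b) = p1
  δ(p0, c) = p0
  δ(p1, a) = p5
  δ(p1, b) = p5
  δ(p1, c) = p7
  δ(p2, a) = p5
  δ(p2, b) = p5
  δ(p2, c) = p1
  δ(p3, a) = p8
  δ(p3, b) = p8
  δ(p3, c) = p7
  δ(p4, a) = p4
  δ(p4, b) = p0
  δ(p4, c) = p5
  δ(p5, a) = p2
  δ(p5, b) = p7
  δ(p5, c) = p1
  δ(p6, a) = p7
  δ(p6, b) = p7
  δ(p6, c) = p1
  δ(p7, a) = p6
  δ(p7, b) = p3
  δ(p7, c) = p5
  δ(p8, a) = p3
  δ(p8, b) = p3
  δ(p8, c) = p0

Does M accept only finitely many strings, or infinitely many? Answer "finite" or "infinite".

State p0 is reachable from the start and can reach an accepting state, and it lies on the cycle p0 → p8 → p0.
Traversing that cycle any number of times yields accepted strings of unbounded length, so the language is infinite.

infinite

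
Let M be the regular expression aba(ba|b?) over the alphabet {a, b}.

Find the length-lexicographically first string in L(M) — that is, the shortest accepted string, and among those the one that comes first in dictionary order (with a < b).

By inspection of the expression, no string of length less than 3 matches, and aba is the lexicographically first match of length 3.

aba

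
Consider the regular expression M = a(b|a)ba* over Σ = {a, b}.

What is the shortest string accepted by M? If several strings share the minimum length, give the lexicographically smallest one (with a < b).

aab

By inspection of the expression, no string of length less than 3 matches, and aab is the lexicographically first match of length 3.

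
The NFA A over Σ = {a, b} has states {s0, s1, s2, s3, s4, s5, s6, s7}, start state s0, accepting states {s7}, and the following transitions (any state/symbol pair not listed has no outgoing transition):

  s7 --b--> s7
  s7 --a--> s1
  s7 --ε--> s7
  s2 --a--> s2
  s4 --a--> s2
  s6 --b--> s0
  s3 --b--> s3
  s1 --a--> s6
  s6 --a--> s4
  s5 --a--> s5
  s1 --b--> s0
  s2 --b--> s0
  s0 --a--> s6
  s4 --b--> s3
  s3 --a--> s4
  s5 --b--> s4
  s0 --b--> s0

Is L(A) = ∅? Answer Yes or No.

Yes

The states reachable from the start state are {s0, s2, s3, s4, s6}.
None of the accepting states {s7} is reachable, so no string is accepted and L(A) = ∅.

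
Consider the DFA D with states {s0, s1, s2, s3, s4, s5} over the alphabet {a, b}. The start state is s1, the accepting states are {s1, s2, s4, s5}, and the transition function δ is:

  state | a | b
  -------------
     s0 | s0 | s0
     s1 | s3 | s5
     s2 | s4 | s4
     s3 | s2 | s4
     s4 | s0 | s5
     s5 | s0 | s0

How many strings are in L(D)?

The useful subgraph on states {s1, s2, s3, s4, s5} is acyclic, so L(D) is finite; the longest accepting path visits 5 useful states, giving maximum string length 4.
Counting accepting paths from s1 by length: 1 of length 0, 1 of length 1, 2 of length 2, 3 of length 3, 2 of length 4. Total 9.

9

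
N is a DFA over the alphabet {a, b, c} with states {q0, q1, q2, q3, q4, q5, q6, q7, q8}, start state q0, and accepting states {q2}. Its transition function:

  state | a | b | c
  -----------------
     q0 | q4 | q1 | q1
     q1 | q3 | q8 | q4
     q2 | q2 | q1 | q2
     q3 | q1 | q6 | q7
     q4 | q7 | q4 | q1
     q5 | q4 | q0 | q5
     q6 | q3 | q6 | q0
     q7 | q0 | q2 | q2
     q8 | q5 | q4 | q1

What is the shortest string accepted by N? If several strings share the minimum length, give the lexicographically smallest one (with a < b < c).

A breadth-first search from q0 reaches an accepting state first via the path q0 → q4 → q7 → q2 on input aab.
No string of length < 3 is accepted (BFS exhausts all shorter strings without reaching an accepting state), and aab is the lexicographically least accepting string of length 3.

aab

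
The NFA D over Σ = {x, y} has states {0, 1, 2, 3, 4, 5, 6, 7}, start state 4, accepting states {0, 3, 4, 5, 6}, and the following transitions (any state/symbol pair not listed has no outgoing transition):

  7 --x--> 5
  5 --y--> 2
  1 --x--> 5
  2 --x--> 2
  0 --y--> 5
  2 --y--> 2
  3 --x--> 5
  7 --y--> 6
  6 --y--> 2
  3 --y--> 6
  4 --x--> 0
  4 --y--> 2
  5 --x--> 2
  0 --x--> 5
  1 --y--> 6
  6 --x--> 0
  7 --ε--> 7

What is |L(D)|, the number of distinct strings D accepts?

4

The useful subgraph on states {0, 4, 5} is acyclic, so L(D) is finite; the longest accepting path visits 3 useful states, giving maximum string length 2.
Counting accepting paths from 4 by length: 1 of length 0, 1 of length 1, 2 of length 2. Total 4.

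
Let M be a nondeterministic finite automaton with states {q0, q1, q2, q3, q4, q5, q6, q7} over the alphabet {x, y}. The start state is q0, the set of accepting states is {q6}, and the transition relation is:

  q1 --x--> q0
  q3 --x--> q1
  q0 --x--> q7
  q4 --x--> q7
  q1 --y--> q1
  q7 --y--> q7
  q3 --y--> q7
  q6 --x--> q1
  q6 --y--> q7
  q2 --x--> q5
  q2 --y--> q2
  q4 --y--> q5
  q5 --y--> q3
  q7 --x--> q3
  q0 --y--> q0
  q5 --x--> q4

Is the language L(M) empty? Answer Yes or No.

The states reachable from the start state are {q0, q1, q3, q7}.
None of the accepting states {q6} is reachable, so no string is accepted and L(M) = ∅.

Yes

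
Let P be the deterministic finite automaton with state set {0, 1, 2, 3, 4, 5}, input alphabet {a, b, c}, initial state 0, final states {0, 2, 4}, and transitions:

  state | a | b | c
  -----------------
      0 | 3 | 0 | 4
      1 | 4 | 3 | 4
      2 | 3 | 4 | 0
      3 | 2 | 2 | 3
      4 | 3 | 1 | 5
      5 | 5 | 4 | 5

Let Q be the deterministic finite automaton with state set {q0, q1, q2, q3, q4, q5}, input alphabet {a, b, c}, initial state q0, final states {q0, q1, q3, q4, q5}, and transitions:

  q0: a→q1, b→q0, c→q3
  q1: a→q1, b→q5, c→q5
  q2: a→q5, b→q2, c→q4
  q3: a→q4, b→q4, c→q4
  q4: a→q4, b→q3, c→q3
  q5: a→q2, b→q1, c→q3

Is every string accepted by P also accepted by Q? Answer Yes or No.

The string aca is in L(P) but not in L(Q).
So L(P) ⊄ L(Q).

No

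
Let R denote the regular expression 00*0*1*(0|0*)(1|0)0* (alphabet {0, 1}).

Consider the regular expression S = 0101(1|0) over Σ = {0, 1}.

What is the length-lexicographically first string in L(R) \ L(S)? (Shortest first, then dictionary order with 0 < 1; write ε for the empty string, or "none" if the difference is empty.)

00

The string 00 is accepted by R but not by S.
No shorter string lies in the difference, and 00 is the lexicographically first length-2 string in L(R) \ L(S).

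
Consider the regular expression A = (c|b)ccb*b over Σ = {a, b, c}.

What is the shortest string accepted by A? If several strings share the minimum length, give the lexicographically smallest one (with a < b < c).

bccb

By inspection of the expression, no string of length less than 4 matches, and bccb is the lexicographically first match of length 4.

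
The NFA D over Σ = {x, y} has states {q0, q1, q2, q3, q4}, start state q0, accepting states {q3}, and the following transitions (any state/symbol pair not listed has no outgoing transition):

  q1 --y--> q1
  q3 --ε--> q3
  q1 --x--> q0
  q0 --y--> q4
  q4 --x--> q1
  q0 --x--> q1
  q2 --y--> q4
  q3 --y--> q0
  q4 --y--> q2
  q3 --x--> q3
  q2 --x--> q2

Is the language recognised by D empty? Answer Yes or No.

Yes

The states reachable from the start state are {q0, q1, q2, q4}.
None of the accepting states {q3} is reachable, so no string is accepted and L(D) = ∅.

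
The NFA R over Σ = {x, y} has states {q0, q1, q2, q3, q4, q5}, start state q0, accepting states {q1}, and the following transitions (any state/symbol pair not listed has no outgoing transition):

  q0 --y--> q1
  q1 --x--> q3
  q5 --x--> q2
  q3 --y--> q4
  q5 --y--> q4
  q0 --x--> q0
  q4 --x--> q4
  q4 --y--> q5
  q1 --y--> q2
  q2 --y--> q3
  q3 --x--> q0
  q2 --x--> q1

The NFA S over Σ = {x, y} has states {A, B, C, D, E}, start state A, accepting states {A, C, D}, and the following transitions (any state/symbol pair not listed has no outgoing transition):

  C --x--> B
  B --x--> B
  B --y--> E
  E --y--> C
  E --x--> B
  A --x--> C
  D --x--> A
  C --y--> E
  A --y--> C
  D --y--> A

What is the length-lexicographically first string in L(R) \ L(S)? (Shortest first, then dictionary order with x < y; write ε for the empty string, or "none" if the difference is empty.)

xy

The string xy is accepted by R but not by S.
No shorter string lies in the difference, and xy is the lexicographically first length-2 string in L(R) \ L(S).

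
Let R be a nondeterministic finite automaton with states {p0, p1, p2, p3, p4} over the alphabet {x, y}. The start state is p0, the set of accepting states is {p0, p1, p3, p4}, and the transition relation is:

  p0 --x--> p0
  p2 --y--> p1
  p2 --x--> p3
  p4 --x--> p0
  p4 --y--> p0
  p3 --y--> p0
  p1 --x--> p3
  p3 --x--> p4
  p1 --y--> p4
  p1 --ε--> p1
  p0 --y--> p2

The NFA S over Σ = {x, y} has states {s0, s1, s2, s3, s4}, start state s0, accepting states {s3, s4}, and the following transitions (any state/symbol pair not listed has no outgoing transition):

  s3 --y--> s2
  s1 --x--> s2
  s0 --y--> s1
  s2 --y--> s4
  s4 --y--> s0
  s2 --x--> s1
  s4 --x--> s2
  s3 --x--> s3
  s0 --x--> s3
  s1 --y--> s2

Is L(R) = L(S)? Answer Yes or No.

The empty string ε is accepted by R but rejected by S.
So L(R) ≠ L(S).

No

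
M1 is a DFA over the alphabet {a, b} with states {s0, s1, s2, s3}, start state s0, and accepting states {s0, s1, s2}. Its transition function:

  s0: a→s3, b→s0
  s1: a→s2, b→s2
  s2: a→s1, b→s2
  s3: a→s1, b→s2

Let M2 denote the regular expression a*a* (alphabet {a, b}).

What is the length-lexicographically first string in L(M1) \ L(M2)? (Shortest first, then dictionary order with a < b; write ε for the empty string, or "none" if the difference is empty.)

The string b is accepted by M1 but not by M2.
No shorter string lies in the difference, and b is the lexicographically first length-1 string in L(M1) \ L(M2).

b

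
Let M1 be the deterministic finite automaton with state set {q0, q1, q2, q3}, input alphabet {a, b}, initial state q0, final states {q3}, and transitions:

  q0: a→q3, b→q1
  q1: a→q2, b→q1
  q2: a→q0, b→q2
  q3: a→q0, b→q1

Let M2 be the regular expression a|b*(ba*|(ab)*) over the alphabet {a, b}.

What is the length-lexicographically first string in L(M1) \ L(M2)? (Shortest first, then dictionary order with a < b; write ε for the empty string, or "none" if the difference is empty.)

The string aaa is accepted by M1 but not by M2.
No shorter string lies in the difference, and aaa is the lexicographically first length-3 string in L(M1) \ L(M2).

aaa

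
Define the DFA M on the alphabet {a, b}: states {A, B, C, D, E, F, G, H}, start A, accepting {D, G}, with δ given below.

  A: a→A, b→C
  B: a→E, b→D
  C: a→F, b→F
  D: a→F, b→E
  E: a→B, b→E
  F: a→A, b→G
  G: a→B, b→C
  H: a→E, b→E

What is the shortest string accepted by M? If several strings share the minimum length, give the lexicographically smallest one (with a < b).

A breadth-first search from A reaches an accepting state first via the path A → C → F → G on input bab.
No string of length < 3 is accepted (BFS exhausts all shorter strings without reaching an accepting state), and bab is the lexicographically least accepting string of length 3.

bab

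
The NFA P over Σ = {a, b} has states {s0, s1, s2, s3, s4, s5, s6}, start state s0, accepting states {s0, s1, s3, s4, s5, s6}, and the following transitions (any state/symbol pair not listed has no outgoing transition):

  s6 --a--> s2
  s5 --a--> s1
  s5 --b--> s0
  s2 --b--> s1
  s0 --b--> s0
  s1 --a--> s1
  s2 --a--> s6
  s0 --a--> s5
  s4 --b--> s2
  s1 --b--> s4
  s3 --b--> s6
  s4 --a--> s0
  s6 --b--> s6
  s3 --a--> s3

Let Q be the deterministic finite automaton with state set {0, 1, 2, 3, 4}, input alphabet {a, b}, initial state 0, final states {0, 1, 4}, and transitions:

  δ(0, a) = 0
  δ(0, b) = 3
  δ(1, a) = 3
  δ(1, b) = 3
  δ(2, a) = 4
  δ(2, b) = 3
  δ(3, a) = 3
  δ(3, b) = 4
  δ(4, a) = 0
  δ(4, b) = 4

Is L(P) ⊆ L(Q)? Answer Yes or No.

The string b is in L(P) but not in L(Q).
So L(P) ⊄ L(Q).

No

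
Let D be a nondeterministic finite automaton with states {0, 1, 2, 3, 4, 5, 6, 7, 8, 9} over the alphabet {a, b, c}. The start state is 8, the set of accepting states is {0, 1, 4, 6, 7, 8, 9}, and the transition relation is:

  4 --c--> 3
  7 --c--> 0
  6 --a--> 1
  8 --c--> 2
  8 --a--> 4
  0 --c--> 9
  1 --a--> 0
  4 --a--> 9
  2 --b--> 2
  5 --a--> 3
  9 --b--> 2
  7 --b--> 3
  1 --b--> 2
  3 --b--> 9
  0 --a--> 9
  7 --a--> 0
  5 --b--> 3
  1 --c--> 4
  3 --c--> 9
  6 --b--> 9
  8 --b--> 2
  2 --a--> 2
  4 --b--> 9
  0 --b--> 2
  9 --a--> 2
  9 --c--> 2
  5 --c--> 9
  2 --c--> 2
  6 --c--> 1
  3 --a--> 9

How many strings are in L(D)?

7

The useful subgraph on states {3, 4, 8, 9} is acyclic, so L(D) is finite; the longest accepting path visits 4 useful states, giving maximum string length 3.
Counting accepting paths from 8 by length: 1 of length 0, 1 of length 1, 2 of length 2, 3 of length 3. Total 7.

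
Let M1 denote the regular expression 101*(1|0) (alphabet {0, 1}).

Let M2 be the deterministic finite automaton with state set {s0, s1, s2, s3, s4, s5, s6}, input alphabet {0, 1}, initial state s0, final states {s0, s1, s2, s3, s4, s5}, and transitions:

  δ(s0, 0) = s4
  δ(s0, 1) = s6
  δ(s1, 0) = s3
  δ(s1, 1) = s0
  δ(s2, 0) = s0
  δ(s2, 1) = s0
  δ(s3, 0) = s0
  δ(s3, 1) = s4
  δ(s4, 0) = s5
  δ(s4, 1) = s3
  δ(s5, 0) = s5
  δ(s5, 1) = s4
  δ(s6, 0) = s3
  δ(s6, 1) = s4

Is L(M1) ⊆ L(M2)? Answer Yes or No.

Yes

Converting the expression M1 to a DFA (subset construction, then merging equivalent states) gives the minimal DFA with states {r0, r1, r2, r3, r4, r5}, start state r0, accepting states {r4, r5} and transitions r0: 0→r1, 1→r2; r1: 0→r1, 1→r1; r2: 0→r3, 1→r1; r3: 0→r4, 1→r5; r4: 0→r1, 1→r1; r5: 0→r4, 1→r5.
Exploring the product automaton M1 × M2 from the start pair (r0, s0), following both machines on each input symbol, reaches 12 state pairs: (r0, s0), (r1, s4), (r2, s6), (r1, s5), (r1, s3), (r3, s3), (r1, s0), (r4, s0), (r5, s4), (r1, s6), (r4, s5), (r5, s3).
M1 accepts in {r4, r5} and M2 accepts in {s0, s1, s2, s3, s4, s5}. The reachable pairs whose M1-component is accepting are (r4, s0), (r5, s4), (r4, s5), (r5, s3); in each of them the M2-component is accepting too, so the product for L(M1) \ L(M2) (M1-component accepting, M2-component rejecting) has no reachable accepting pair and the difference is empty.
Hence every string in L(M1) is also in L(M2).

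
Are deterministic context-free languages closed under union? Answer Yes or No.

No

{aⁿbⁿ : n≥0} and {aⁿb²ⁿ : n≥0} are each accepted by a deterministic PDA (push the a's; pop one per b, respectively one per two b's), but their union U is not. Suppose a DPDA M accepted U. Being deterministic, M has a single run on aⁿb²ⁿ, and since aⁿbⁿ ∈ U that run passes through an accepting configuration right after consuming the prefix aⁿbⁿ and then goes on to accept again after n more b's. Build an ordinary (nondeterministic) PDA M′ that simulates M on a's and b's and, at any moment when M is in an accepting state, may switch to a second mode in which it reads only c's, feeding each c to M as a b; M′ accepts when M does. Then M′ accepts aⁱbʲcᵏ (k≥1) exactly when both aⁱbʲ ∈ U and aⁱbʲ⁺ᵏ ∈ U, and checking the four cases (i=j or j=2i, combined with j+k=i or j+k=2i) leaves only i=j=k: so L(M′) ∩ a*b*c⁺ = {aⁿbⁿcⁿ : n≥1} would be context-free, which it is not (pumping lemma) — contradiction. (The union is an unambiguous CFL; it is determinism, not unambiguity, that fails.)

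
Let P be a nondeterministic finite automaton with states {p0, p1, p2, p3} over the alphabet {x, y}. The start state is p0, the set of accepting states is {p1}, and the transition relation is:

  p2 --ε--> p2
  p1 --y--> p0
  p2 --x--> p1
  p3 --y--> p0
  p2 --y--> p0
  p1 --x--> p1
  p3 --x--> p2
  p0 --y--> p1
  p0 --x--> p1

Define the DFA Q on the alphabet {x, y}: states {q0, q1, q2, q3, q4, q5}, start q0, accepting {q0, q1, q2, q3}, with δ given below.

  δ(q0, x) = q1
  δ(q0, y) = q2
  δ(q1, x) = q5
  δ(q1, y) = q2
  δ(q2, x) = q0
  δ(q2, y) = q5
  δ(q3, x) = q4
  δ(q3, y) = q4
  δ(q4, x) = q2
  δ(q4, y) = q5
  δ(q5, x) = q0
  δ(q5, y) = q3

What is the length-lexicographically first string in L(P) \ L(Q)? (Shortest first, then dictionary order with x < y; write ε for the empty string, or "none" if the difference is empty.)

xx

The string xx is accepted by P but not by Q.
No shorter string lies in the difference, and xx is the lexicographically first length-2 string in L(P) \ L(Q).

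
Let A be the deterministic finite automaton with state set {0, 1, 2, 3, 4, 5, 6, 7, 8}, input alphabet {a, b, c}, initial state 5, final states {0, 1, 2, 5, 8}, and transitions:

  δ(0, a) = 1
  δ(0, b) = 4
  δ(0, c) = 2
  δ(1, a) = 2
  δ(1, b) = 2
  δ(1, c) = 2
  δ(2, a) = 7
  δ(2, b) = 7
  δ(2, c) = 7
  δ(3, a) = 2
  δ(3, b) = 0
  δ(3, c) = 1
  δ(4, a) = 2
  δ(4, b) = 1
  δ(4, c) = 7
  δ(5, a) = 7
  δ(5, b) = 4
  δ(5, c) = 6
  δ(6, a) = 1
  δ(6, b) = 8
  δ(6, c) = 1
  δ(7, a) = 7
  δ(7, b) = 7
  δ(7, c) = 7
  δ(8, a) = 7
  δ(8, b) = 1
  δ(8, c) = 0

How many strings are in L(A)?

30

The useful subgraph on states {0, 1, 2, 4, 5, 6, 8} is acyclic, so L(A) is finite; the longest accepting path visits 7 useful states, giving maximum string length 6.
Counting accepting paths from 5 by length: 1 of length 0, 5 of length 2, 11 of length 3, 5 of length 4, 5 of length 5, 3 of length 6. Total 30.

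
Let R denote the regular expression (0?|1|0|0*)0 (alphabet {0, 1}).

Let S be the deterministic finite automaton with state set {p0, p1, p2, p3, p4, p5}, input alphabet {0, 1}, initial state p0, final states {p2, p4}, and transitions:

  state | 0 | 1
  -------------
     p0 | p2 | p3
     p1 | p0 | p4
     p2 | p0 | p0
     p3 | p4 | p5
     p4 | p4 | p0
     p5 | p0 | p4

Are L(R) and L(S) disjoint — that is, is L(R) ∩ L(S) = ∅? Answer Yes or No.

The string 0 is accepted by both R and S.
Hence L(R) ∩ L(S) ≠ ∅.

No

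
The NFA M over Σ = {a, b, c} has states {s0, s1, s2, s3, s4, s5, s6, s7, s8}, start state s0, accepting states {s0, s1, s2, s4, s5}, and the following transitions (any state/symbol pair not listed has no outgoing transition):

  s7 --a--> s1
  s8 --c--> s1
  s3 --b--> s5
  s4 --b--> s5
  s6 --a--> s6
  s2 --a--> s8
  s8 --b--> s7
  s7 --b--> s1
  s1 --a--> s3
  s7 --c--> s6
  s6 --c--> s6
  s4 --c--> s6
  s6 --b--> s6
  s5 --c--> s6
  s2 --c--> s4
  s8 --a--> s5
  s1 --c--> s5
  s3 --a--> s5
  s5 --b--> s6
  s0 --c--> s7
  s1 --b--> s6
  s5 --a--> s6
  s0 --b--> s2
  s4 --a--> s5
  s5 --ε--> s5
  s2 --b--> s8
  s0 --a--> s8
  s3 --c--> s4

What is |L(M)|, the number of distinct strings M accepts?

85

The useful subgraph on states {s0, s1, s2, s3, s4, s5, s7, s8} is acyclic, so L(M) is finite; the longest accepting path visits 8 useful states, giving maximum string length 7.
Counting accepting paths from s0 by length: 1 of length 0, 1 of length 1, 5 of length 2, 11 of length 3, 17 of length 4, 22 of length 5, 20 of length 6, 8 of length 7. Total 85.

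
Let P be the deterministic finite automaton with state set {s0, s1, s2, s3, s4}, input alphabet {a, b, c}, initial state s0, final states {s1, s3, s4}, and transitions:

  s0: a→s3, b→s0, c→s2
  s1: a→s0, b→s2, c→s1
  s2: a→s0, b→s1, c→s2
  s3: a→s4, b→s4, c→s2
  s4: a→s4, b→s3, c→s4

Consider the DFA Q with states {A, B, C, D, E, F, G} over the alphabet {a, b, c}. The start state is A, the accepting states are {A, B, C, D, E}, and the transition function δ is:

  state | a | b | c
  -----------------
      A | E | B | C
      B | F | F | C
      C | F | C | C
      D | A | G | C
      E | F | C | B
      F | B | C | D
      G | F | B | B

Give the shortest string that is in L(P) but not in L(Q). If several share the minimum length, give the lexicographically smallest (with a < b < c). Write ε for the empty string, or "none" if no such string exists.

aa

The string aa is accepted by P but not by Q.
No shorter string lies in the difference, and aa is the lexicographically first length-2 string in L(P) \ L(Q).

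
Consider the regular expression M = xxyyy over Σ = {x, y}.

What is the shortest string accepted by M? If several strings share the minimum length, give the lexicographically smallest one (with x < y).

xxyyy

By inspection of the expression, no string of length less than 5 matches, and xxyyy is the lexicographically first match of length 5.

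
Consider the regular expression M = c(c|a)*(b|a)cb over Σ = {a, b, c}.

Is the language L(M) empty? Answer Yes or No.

No

The string cacb matches the expression, so it belongs to L(M).
Since L(M) contains at least one string, it is not empty.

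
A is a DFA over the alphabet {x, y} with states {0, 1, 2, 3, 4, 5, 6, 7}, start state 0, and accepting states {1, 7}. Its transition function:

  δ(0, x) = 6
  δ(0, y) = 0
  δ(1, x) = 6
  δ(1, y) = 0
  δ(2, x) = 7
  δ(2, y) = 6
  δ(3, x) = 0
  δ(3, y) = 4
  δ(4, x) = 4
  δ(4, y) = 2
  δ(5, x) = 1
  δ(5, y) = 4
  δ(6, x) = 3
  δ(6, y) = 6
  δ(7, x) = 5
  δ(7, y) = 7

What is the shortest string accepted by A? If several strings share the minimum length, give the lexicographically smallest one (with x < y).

xxyyx

A breadth-first search from 0 reaches an accepting state first via the path 0 → 6 → 3 → 4 → 2 → 7 on input xxyyx.
No string of length < 5 is accepted (BFS exhausts all shorter strings without reaching an accepting state), and xxyyx is the lexicographically least accepting string of length 5.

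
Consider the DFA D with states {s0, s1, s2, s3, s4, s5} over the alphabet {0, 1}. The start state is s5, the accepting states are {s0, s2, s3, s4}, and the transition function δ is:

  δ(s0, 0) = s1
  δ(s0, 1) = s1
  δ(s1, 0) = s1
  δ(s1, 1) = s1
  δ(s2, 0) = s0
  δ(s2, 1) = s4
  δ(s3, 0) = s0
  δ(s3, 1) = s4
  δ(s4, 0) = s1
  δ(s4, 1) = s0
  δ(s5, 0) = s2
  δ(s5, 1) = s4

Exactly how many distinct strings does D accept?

6

The useful subgraph on states {s0, s2, s4, s5} is acyclic, so L(D) is finite; the longest accepting path visits 4 useful states, giving maximum string length 3.
Counting accepting paths from s5 by length: 2 of length 1, 3 of length 2, 1 of length 3. Total 6.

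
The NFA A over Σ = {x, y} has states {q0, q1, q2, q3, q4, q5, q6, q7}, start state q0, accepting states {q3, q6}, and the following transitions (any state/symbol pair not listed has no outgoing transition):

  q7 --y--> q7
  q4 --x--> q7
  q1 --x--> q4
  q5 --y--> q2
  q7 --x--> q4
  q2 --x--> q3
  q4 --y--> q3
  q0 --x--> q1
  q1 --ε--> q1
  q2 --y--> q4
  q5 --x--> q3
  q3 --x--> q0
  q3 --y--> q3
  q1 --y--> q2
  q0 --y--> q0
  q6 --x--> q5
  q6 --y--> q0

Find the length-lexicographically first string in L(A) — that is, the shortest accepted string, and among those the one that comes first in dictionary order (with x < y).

A breadth-first search from q0 reaches an accepting state first via the path q0 → q1 → q4 → q3 on input xxy.
No string of length < 3 is accepted (BFS exhausts all shorter strings without reaching an accepting state), and xxy is the lexicographically least accepting string of length 3.

xxy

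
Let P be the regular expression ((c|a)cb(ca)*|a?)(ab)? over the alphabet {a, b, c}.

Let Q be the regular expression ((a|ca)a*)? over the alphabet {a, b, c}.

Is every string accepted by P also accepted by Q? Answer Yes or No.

The string ab is in L(P) but not in L(Q).
So L(P) ⊄ L(Q).

No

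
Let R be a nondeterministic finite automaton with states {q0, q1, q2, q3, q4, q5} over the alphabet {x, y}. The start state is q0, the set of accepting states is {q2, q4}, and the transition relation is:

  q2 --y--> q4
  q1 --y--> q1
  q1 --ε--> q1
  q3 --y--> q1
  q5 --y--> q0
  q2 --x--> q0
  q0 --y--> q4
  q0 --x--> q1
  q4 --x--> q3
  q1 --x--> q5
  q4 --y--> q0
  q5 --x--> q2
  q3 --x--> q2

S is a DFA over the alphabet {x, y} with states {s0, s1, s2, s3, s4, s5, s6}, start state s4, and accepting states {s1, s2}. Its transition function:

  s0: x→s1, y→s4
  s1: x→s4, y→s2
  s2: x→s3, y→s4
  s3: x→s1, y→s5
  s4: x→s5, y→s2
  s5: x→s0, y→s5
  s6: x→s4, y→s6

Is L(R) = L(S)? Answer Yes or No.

Exploring the product automaton R × S from the start pair (q0, s4), following both machines on each input symbol, reaches 6 state pairs: (q0, s4), (q1, s5), (q4, s2), (q5, s0), (q3, s3), (q2, s1).
R accepts in {q2, q4} and S accepts in {s1, s2}. In every reachable pair the two components are either both accepting — (q4, s2), (q2, s1) — or both non-accepting, so no string is accepted by exactly one of the machines: L(R) \ L(S) and L(S) \ L(R) are both empty.
Hence every string is accepted by R iff it is accepted by S, and the two languages coincide.

Yes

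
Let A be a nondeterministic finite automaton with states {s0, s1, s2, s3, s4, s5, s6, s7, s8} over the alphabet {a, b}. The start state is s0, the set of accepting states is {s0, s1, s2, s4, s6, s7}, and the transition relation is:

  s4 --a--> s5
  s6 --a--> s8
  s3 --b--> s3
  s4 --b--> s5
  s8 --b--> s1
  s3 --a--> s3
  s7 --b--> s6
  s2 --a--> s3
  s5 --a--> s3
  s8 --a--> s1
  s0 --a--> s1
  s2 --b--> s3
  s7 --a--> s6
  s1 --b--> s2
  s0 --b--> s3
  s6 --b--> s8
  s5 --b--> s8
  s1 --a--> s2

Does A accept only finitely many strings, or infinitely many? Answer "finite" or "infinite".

The useful states (reachable from s0 and able to reach an accepting state) are {s0, s1, s2}.
Restricted to these states the transition graph has no cycle, so every accepting path has bounded length and L is finite.

finite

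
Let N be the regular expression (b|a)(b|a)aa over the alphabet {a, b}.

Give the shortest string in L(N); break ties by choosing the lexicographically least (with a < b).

aaaa

By inspection of the expression, no string of length less than 4 matches, and aaaa is the lexicographically first match of length 4.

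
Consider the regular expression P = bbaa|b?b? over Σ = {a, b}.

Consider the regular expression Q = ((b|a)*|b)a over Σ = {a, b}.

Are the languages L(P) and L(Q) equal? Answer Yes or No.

No

The empty string ε is accepted by P but rejected by Q.
So L(P) ≠ L(Q).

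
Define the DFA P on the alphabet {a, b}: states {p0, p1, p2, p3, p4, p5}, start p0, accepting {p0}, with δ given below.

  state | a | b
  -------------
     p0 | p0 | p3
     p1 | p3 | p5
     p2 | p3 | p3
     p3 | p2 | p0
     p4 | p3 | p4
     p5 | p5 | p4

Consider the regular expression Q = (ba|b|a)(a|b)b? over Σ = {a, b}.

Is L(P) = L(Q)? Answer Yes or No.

The empty string ε is accepted by P but rejected by Q.
So L(P) ≠ L(Q).

No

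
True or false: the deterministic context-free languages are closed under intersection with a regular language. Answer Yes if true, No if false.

Run the DPDA and a DFA for the regular language in lock-step (product of the two finite controls, one shared stack, the DFA component advancing only on genuine input moves); the result is still deterministic and accepts when both components accept.
So the deterministic context-free languages are closed under intersection with a regular language.

Yes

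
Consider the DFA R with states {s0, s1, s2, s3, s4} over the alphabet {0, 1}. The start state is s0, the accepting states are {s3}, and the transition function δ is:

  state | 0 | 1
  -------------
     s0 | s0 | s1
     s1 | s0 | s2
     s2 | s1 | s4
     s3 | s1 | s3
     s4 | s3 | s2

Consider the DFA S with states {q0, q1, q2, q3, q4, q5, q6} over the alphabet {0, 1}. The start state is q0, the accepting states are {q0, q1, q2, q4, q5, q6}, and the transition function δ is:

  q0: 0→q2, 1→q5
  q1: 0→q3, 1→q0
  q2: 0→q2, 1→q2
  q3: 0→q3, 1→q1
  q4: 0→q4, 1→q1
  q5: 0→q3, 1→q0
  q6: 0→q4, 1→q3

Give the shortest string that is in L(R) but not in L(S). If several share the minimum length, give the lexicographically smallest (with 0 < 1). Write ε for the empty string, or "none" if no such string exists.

The string 1110 is accepted by R but not by S.
No shorter string lies in the difference, and 1110 is the lexicographically first length-4 string in L(R) \ L(S).

1110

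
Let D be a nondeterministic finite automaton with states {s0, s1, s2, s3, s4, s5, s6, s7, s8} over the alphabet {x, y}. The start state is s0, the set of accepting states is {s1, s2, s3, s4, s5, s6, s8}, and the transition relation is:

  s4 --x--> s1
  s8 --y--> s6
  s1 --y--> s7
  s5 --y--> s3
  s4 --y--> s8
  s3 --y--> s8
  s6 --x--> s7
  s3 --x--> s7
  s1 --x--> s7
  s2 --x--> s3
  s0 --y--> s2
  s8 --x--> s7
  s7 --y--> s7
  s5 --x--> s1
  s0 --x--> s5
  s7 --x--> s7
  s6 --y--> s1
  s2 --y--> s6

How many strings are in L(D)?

The useful subgraph on states {s0, s1, s2, s3, s5, s6, s8} is acyclic, so L(D) is finite; the longest accepting path visits 6 useful states, giving maximum string length 5.
Counting accepting paths from s0 by length: 2 of length 1, 4 of length 2, 3 of length 3, 2 of length 4, 2 of length 5. Total 13.

13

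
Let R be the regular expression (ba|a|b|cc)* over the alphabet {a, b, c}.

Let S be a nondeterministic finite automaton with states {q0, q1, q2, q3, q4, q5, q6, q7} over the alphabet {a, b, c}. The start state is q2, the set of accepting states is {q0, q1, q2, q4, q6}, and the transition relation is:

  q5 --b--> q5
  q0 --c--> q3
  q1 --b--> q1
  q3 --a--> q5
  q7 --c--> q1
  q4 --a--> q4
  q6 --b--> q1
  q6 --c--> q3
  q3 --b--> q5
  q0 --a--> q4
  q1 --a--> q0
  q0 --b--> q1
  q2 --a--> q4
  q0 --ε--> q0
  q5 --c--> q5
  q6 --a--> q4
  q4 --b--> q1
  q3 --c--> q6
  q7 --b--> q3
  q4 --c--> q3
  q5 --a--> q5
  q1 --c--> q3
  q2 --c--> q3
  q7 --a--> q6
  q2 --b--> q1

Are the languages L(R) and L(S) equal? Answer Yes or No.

Converting the expression R to a DFA (subset construction, then merging equivalent states) gives the minimal DFA with states {r0, r1, r2}, start state r0, accepting states {r0} and transitions r0: a→r0, b→r0, c→r1; r1: a→r2, b→r2, c→r0; r2: a→r2, b→r2, c→r2.
Exploring the product automaton R × S from the start pair (r0, q2), following both machines on each input symbol, reaches 7 state pairs: (r0, q2), (r0, q4), (r0, q1), (r1, q3), (r0, q0), (r2, q5), (r0, q6).
R accepts in {r0} and S accepts in {q0, q1, q2, q4, q6}. In every reachable pair the two components are either both accepting — (r0, q2), (r0, q4), (r0, q1), (r0, q0), (r0, q6) — or both non-accepting, so no string is accepted by exactly one of the machines: L(R) \ L(S) and L(S) \ L(R) are both empty.
Hence every string is accepted by R iff it is accepted by S, and the two languages coincide.

Yes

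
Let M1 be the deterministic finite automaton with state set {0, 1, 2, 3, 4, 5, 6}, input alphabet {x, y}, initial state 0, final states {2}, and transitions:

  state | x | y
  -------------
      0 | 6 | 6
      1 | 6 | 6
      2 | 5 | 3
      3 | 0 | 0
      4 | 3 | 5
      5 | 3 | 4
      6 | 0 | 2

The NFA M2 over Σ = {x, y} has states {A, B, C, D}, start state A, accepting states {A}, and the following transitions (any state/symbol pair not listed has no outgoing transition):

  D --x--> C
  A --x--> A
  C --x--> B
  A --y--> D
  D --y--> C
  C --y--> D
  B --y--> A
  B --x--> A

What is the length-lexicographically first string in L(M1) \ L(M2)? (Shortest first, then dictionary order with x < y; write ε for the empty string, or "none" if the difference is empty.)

xy

The string xy is accepted by M1 but not by M2.
No shorter string lies in the difference, and xy is the lexicographically first length-2 string in L(M1) \ L(M2).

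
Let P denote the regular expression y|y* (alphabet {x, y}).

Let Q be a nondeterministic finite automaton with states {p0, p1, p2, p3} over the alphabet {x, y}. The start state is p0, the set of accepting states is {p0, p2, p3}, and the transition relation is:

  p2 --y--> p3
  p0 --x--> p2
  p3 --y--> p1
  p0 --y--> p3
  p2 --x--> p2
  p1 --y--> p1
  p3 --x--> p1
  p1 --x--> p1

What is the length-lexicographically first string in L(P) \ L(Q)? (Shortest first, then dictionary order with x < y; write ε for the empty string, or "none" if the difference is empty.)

yy

The string yy is accepted by P but not by Q.
No shorter string lies in the difference, and yy is the lexicographically first length-2 string in L(P) \ L(Q).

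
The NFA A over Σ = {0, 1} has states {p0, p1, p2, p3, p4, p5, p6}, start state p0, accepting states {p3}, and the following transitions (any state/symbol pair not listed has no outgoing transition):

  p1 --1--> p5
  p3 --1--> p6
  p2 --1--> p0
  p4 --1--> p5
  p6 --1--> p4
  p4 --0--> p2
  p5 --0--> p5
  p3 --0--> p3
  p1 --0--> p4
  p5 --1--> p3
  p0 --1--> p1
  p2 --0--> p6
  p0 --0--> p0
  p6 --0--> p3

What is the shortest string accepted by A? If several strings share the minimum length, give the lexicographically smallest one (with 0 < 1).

111

A breadth-first search from p0 reaches an accepting state first via the path p0 → p1 → p5 → p3 on input 111.
No string of length < 3 is accepted (BFS exhausts all shorter strings without reaching an accepting state), and 111 is the lexicographically least accepting string of length 3.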